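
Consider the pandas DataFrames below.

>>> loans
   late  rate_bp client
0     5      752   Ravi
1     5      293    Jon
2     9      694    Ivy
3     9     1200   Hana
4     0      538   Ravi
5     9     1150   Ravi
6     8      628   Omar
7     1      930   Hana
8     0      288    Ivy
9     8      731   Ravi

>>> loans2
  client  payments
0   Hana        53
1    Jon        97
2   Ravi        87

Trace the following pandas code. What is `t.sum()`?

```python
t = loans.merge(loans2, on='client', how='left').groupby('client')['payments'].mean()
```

merge on 'client' (how='left') → 10 rows:
   late  rate_bp client  payments
0     5      752   Ravi      87.0
1     5      293    Jon      97.0
2     9      694    Ivy       NaN
3     9     1200   Hana      53.0
4     0      538   Ravi      87.0
5     9     1150   Ravi      87.0
6     8      628   Omar       NaN
7     1      930   Hana      53.0
8     0      288    Ivy       NaN
9     8      731   Ravi      87.0
group by client, mean of payments:
client
Hana    53.0
Ivy      NaN
Jon     97.0
Omar     NaN
Ravi    87.0
Name: payments, dtype: float64

237.0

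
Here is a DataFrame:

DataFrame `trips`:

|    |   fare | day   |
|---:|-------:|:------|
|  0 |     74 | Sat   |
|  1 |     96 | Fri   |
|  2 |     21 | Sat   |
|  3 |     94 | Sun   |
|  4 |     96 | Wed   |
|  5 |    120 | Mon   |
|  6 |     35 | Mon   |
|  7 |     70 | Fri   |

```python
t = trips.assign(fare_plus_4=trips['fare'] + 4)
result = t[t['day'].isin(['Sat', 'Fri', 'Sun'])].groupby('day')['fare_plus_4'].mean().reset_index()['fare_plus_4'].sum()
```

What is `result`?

236.5

add column fare_plus_4 = trips['fare'] + 4:
   fare  day  fare_plus_4
0    74  Sat           78
1    96  Fri          100
2    21  Sat           25
3    94  Sun           98
4    96  Wed          100
5   120  Mon          124
6    35  Mon           39
7    70  Fri           74
filter rows where day in ['Sat', 'Fri', 'Sun']:
   fare  day  fare_plus_4
0    74  Sat           78
1    96  Fri          100
2    21  Sat           25
3    94  Sun           98
7    70  Fri           74
group by day, mean of fare_plus_4:
day
Fri    87.0
Sat    51.5
Sun    98.0
Name: fare_plus_4, dtype: float64
reset_index():
   day  fare_plus_4
0  Fri         87.0
1  Sat         51.5
2  Sun         98.0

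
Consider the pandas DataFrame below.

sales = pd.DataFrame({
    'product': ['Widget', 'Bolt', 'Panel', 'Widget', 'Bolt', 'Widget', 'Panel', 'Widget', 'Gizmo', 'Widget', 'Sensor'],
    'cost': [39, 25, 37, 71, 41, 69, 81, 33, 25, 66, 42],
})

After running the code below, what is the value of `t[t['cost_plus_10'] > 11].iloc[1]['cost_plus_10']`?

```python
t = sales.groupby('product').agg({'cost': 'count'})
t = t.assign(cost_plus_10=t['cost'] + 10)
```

group by product, count of cost:
         cost
product      
Bolt        2
Gizmo       1
Panel       2
Sensor      1
Widget      5
add column cost_plus_10 = t['cost'] + 10:
         cost  cost_plus_10
product                    
Bolt        2            12
Gizmo       1            11
Panel       2            12
Sensor      1            11
Widget      5            15
filter rows where cost_plus_10 > 11:
         cost  cost_plus_10
product                    
Bolt        2            12
Panel       2            12
Widget      5            15
Taking the value at position 1, column 'cost_plus_10' gives 12.

12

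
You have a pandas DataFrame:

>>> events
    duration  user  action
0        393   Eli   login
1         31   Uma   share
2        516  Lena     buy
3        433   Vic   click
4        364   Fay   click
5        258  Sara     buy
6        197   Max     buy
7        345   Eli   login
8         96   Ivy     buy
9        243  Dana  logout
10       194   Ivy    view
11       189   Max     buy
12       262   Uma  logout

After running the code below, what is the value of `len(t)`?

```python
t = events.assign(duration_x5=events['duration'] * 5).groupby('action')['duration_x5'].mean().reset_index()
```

6

add column duration_x5 = events['duration'] * 5:
    duration  user  action  duration_x5
0        393   Eli   login         1965
1         31   Uma   share          155
2        516  Lena     buy         2580
3        433   Vic   click         2165
4        364   Fay   click         1820
5        258  Sara     buy         1290
6        197   Max     buy          985
7        345   Eli   login         1725
8         96   Ivy     buy          480
9        243  Dana  logout         1215
10       194   Ivy    view          970
11       189   Max     buy          945
12       262   Uma  logout         1310
group by action, mean of duration_x5:
action
buy       1256.0
click     1992.5
login     1845.0
logout    1262.5
share      155.0
view       970.0
Name: duration_x5, dtype: float64
reset_index():
   action  duration_x5
0     buy       1256.0
1   click       1992.5
2   login       1845.0
3  logout       1262.5
4   share        155.0
5    view        970.0
Hence 6.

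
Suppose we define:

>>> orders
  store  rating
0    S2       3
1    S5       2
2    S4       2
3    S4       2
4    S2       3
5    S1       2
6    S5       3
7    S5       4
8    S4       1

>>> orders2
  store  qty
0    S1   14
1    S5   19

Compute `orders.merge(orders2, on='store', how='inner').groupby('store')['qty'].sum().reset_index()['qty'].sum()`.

merge on 'store' (how='inner') → 4 rows:
  store  rating  qty
0    S5       2   19
1    S1       2   14
2    S5       3   19
3    S5       4   19
group by store, sum of qty:
store
S1    14
S5    57
Name: qty, dtype: int64
reset_index():
  store  qty
0    S1   14
1    S5   57
The sum of column 'qty' is 71.

71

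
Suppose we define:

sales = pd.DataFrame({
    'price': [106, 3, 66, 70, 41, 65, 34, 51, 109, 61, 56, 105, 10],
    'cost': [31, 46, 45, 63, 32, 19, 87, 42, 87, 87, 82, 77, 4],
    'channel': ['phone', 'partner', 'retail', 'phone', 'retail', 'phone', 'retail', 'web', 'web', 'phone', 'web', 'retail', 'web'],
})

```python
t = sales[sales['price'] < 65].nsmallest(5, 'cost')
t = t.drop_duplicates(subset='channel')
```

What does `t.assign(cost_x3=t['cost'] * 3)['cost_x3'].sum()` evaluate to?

246

filter rows where price < 65:
    price  cost  channel
1       3    46  partner
4      41    32   retail
6      34    87   retail
7      51    42      web
9      61    87    phone
10     56    82      web
12     10     4      web
take 5 rows with smallest cost:
    price  cost  channel
12     10     4      web
4      41    32   retail
7      51    42      web
1       3    46  partner
10     56    82      web
drop duplicate channel (keep=first):
    price  cost  channel
12     10     4      web
4      41    32   retail
1       3    46  partner
add column cost_x3 = t['cost'] * 3:
    price  cost  channel  cost_x3
12     10     4      web       12
4      41    32   retail       96
1       3    46  partner      138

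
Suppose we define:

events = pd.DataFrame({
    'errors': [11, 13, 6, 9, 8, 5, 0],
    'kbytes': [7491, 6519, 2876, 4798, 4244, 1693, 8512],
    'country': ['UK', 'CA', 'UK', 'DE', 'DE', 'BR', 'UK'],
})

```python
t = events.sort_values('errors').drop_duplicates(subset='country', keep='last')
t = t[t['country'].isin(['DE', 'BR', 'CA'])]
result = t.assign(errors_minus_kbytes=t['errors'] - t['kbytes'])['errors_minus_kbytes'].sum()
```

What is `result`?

-12983

sort by errors:
   errors  kbytes country
6       0    8512      UK
5       5    1693      BR
2       6    2876      UK
4       8    4244      DE
3       9    4798      DE
0      11    7491      UK
1      13    6519      CA
drop duplicate country (keep=last):
   errors  kbytes country
5       5    1693      BR
3       9    4798      DE
0      11    7491      UK
1      13    6519      CA
filter rows where country in ['DE', 'BR', 'CA']:
   errors  kbytes country
5       5    1693      BR
3       9    4798      DE
1      13    6519      CA
add column errors_minus_kbytes = t['errors'] - t['kbytes']:
   errors  kbytes country  errors_minus_kbytes
5       5    1693      BR                -1688
3       9    4798      DE                -4789
1      13    6519      CA                -6506
sum of column 'errors_minus_kbytes' → -12983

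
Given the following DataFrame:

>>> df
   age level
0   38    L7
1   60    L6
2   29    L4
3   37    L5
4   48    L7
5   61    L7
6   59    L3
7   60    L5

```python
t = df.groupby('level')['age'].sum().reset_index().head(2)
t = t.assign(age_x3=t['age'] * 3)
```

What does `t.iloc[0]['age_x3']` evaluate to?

group by level, sum of age:
level
L3     59
L4     29
L5     97
L6     60
L7    147
Name: age, dtype: int64
reset_index():
  level  age
0    L3   59
1    L4   29
2    L5   97
3    L6   60
4    L7  147
take first 2 rows:
  level  age
0    L3   59
1    L4   29
add column age_x3 = t['age'] * 3:
  level  age  age_x3
0    L3   59     177
1    L4   29      87
value at position 0, column 'age_x3' → 177

177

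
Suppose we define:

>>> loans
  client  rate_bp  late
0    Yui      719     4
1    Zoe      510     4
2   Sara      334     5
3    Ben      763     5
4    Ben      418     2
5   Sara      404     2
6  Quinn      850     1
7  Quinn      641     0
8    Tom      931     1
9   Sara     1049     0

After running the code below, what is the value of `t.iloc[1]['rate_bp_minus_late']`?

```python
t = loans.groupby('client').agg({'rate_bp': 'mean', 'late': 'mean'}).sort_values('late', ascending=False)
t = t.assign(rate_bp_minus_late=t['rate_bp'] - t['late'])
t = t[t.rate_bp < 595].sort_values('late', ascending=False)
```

587.0

group by client: mean(rate_bp), mean(late):
           rate_bp      late
client                      
Ben     590.500000  3.500000
Quinn   745.500000  0.500000
Sara    595.666667  2.333333
Tom     931.000000  1.000000
Yui     719.000000  4.000000
Zoe     510.000000  4.000000
sort by late descending:
           rate_bp      late
client                      
Yui     719.000000  4.000000
Zoe     510.000000  4.000000
Ben     590.500000  3.500000
Sara    595.666667  2.333333
Tom     931.000000  1.000000
Quinn   745.500000  0.500000
add column rate_bp_minus_late = t['rate_bp'] - t['late']:
           rate_bp      late  rate_bp_minus_late
client                                          
Yui     719.000000  4.000000          715.000000
Zoe     510.000000  4.000000          506.000000
Ben     590.500000  3.500000          587.000000
Sara    595.666667  2.333333          593.333333
Tom     931.000000  1.000000          930.000000
Quinn   745.500000  0.500000          745.000000
filter rows where rate_bp < 595:
        rate_bp  late  rate_bp_minus_late
client                                   
Zoe       510.0   4.0               506.0
Ben       590.5   3.5               587.0
sort by late descending:
        rate_bp  late  rate_bp_minus_late
client                                   
Zoe       510.0   4.0               506.0
Ben       590.5   3.5               587.0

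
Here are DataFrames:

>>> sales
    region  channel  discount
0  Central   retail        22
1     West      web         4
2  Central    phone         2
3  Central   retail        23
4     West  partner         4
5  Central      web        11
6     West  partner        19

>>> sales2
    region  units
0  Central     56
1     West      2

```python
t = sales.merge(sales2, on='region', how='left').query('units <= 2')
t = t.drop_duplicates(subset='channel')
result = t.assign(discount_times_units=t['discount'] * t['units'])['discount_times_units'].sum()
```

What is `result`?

merge on 'region' (how='left') → 7 rows:
    region  channel  discount  units
0  Central   retail        22     56
1     West      web         4      2
2  Central    phone         2     56
3  Central   retail        23     56
4     West  partner         4      2
5  Central      web        11     56
6     West  partner        19      2
filter rows where units <= 2:
  region  channel  discount  units
1   West      web         4      2
4   West  partner         4      2
6   West  partner        19      2
drop duplicate channel (keep=first):
  region  channel  discount  units
1   West      web         4      2
4   West  partner         4      2
add column discount_times_units = t['discount'] * t['units']:
  region  channel  discount  units  discount_times_units
1   West      web         4      2                     8
4   West  partner         4      2                     8
Reading off the sum of column 'discount_times_units', we get 16.

16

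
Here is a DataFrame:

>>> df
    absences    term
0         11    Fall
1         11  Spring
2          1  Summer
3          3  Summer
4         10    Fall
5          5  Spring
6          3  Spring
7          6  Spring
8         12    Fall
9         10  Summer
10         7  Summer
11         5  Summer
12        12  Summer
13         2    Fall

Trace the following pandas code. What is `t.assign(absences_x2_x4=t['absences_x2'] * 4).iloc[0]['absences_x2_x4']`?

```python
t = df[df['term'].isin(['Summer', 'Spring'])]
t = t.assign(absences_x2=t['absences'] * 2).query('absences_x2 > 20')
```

88

filter rows where term in ['Summer', 'Spring']:
    absences    term
1         11  Spring
2          1  Summer
3          3  Summer
5          5  Spring
6          3  Spring
7          6  Spring
9         10  Summer
10         7  Summer
11         5  Summer
12        12  Summer
add column absences_x2 = t['absences'] * 2:
    absences    term  absences_x2
1         11  Spring           22
2          1  Summer            2
3          3  Summer            6
5          5  Spring           10
6          3  Spring            6
7          6  Spring           12
9         10  Summer           20
10         7  Summer           14
11         5  Summer           10
12        12  Summer           24
filter rows where absences_x2 > 20:
    absences    term  absences_x2
1         11  Spring           22
12        12  Summer           24
add column absences_x2_x4 = t['absences_x2'] * 4:
    absences    term  absences_x2  absences_x2_x4
1         11  Spring           22              88
12        12  Summer           24              96
Finally, value at position 0, column 'absences_x2_x4' = 88.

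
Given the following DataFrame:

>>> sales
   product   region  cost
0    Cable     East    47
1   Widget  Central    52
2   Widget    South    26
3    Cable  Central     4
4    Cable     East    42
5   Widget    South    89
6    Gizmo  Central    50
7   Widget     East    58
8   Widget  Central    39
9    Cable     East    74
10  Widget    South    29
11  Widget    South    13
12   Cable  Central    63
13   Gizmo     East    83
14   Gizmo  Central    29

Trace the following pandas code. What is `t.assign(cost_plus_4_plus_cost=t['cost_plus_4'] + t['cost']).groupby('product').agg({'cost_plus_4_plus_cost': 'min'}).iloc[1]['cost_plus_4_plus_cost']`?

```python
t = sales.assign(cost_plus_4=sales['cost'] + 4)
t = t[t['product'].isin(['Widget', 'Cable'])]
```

add column cost_plus_4 = sales['cost'] + 4:
   product   region  cost  cost_plus_4
0    Cable     East    47           51
1   Widget  Central    52           56
2   Widget    South    26           30
3    Cable  Central     4            8
4    Cable     East    42           46
5   Widget    South    89           93
6    Gizmo  Central    50           54
7   Widget     East    58           62
8   Widget  Central    39           43
9    Cable     East    74           78
10  Widget    South    29           33
11  Widget    South    13           17
12   Cable  Central    63           67
13   Gizmo     East    83           87
14   Gizmo  Central    29           33
filter rows where product in ['Widget', 'Cable']:
   product   region  cost  cost_plus_4
0    Cable     East    47           51
1   Widget  Central    52           56
2   Widget    South    26           30
3    Cable  Central     4            8
4    Cable     East    42           46
5   Widget    South    89           93
7   Widget     East    58           62
8   Widget  Central    39           43
9    Cable     East    74           78
10  Widget    South    29           33
11  Widget    South    13           17
12   Cable  Central    63           67
add column cost_plus_4_plus_cost = t['cost_plus_4'] + t['cost']:
   product   region  cost  cost_plus_4  cost_plus_4_plus_cost
0    Cable     East    47           51                     98
1   Widget  Central    52           56                    108
2   Widget    South    26           30                     56
3    Cable  Central     4            8                     12
4    Cable     East    42           46                     88
5   Widget    South    89           93                    182
7   Widget     East    58           62                    120
8   Widget  Central    39           43                     82
9    Cable     East    74           78                    152
10  Widget    South    29           33                     62
11  Widget    South    13           17                     30
12   Cable  Central    63           67                    130
group by product, min of cost_plus_4_plus_cost:
         cost_plus_4_plus_cost
product                       
Cable                       12
Widget                      30
Hence 30.

30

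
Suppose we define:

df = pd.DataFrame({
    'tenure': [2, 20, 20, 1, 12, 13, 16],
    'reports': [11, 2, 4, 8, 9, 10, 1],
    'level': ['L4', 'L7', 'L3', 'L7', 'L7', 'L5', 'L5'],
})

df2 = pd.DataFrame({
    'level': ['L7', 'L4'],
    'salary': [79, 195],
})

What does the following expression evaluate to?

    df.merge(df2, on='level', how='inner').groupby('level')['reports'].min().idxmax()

merge on 'level' (how='inner') → 4 rows:
   tenure  reports level  salary
0       2       11    L4     195
1      20        2    L7      79
2       1        8    L7      79
3      12        9    L7      79
group by level, min of reports:
level
L4    11
L7     2
Name: reports, dtype: int64
Finally, label with the largest value = L4.

L4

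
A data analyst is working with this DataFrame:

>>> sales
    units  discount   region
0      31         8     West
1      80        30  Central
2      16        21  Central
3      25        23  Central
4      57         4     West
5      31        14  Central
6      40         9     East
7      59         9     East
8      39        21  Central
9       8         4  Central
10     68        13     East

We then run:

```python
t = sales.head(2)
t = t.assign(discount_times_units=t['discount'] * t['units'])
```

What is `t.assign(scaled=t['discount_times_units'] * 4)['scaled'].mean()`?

take first 2 rows:
   units  discount   region
0     31         8     West
1     80        30  Central
add column discount_times_units = t['discount'] * t['units']:
   units  discount   region  discount_times_units
0     31         8     West                   248
1     80        30  Central                  2400
add column scaled = t['discount_times_units'] * 4:
   units  discount   region  discount_times_units  scaled
0     31         8     West                   248     992
1     80        30  Central                  2400    9600
So mean() = 5296.0.

5296.0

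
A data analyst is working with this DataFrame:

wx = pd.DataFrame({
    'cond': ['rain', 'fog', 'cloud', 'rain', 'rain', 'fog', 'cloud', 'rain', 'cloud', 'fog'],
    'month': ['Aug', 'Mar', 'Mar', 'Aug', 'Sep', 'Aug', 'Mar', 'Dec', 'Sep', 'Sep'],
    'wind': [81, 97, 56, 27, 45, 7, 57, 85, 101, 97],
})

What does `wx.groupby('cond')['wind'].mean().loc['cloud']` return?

group by cond, mean of wind:
cond
cloud    71.333333
fog      67.000000
rain     59.500000
Name: wind, dtype: float64
value at index 'cloud' → 71.3333333333

71.3333333333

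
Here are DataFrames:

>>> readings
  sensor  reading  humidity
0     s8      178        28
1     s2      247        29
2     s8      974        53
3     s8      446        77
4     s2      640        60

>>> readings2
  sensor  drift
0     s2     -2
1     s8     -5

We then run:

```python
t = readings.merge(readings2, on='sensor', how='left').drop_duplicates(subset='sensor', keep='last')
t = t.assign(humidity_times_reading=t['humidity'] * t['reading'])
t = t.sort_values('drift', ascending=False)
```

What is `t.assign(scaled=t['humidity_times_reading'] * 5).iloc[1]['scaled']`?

merge on 'sensor' (how='left') → 5 rows:
  sensor  reading  humidity  drift
0     s8      178        28     -5
1     s2      247        29     -2
2     s8      974        53     -5
3     s8      446        77     -5
4     s2      640        60     -2
drop duplicate sensor (keep=last):
  sensor  reading  humidity  drift
3     s8      446        77     -5
4     s2      640        60     -2
add column humidity_times_reading = t['humidity'] * t['reading']:
  sensor  reading  humidity  drift  humidity_times_reading
3     s8      446        77     -5                   34342
4     s2      640        60     -2                   38400
sort by drift descending:
  sensor  reading  humidity  drift  humidity_times_reading
4     s2      640        60     -2                   38400
3     s8      446        77     -5                   34342
add column scaled = t['humidity_times_reading'] * 5:
  sensor  reading  humidity  drift  humidity_times_reading  scaled
4     s2      640        60     -2                   38400  192000
3     s8      446        77     -5                   34342  171710
value at position 1, column 'scaled' → 171710

171710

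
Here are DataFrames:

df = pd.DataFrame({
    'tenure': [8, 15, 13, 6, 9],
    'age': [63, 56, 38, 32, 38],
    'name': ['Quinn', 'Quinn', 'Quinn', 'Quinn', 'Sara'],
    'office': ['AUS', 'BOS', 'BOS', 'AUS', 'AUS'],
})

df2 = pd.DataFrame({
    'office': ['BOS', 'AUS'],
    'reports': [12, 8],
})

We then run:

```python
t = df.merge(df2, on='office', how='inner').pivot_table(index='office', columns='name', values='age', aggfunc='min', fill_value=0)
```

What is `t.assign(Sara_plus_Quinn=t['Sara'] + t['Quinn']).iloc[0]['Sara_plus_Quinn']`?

70

merge on 'office' (how='inner') → 5 rows:
   tenure  age   name office  reports
0       8   63  Quinn    AUS        8
1      15   56  Quinn    BOS       12
2      13   38  Quinn    BOS       12
3       6   32  Quinn    AUS        8
4       9   38   Sara    AUS        8
pivot: rows=office, cols=name, min(age):
name    Quinn  Sara
office             
AUS        32    38
BOS        38     0
add column Sara_plus_Quinn = t['Sara'] + t['Quinn']:
name    Quinn  Sara  Sara_plus_Quinn
office                              
AUS        32    38               70
BOS        38     0               38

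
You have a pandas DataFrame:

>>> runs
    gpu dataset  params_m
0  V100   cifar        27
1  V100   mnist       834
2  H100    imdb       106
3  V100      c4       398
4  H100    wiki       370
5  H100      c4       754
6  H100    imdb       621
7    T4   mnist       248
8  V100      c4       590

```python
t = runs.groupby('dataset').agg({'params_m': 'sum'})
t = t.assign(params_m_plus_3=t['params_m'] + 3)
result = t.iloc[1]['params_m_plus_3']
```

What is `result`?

group by dataset, sum of params_m:
         params_m
dataset          
c4           1742
cifar          27
imdb          727
mnist        1082
wiki          370
add column params_m_plus_3 = t['params_m'] + 3:
         params_m  params_m_plus_3
dataset                           
c4           1742             1745
cifar          27               30
imdb          727              730
mnist        1082             1085
wiki          370              373

30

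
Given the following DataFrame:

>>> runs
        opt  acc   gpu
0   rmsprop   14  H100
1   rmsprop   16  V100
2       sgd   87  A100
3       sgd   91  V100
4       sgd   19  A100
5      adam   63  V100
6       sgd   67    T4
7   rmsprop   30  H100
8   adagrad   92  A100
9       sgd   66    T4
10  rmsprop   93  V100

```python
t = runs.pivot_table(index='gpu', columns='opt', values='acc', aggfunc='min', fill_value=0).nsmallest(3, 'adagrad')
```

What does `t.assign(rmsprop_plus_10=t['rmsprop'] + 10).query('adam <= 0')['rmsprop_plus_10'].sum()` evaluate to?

pivot: rows=gpu, cols=opt, min(acc):
opt   adagrad  adam  rmsprop  sgd
gpu                              
A100       92     0        0   19
H100        0     0       14    0
T4          0     0        0   66
V100        0    63       16   91
take 3 rows with smallest adagrad:
opt   adagrad  adam  rmsprop  sgd
gpu                              
H100        0     0       14    0
T4          0     0        0   66
V100        0    63       16   91
add column rmsprop_plus_10 = t['rmsprop'] + 10:
opt   adagrad  adam  rmsprop  sgd  rmsprop_plus_10
gpu                                               
H100        0     0       14    0               24
T4          0     0        0   66               10
V100        0    63       16   91               26
filter rows where adam <= 0:
opt   adagrad  adam  rmsprop  sgd  rmsprop_plus_10
gpu                                               
H100        0     0       14    0               24
T4          0     0        0   66               10
The sum of column 'rmsprop_plus_10' is 34.

34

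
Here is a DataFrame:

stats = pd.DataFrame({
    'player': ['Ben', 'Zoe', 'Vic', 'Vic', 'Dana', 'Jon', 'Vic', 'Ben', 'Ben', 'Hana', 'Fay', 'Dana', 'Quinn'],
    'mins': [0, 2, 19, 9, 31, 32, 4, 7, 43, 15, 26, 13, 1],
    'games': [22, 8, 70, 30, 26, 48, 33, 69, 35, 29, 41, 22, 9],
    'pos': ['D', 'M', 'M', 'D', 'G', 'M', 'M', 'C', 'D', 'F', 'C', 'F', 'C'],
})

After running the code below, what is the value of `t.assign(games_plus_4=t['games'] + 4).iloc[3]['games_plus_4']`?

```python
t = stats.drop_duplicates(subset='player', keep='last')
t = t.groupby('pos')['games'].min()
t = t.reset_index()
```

12

drop duplicate player (keep=last):
   player  mins  games pos
1     Zoe     2      8   M
5     Jon    32     48   M
6     Vic     4     33   M
8     Ben    43     35   D
9    Hana    15     29   F
10    Fay    26     41   C
11   Dana    13     22   F
12  Quinn     1      9   C
group by pos, min of games:
pos
C     9
D    35
F    22
M     8
Name: games, dtype: int64
reset_index():
  pos  games
0   C      9
1   D     35
2   F     22
3   M      8
add column games_plus_4 = t['games'] + 4:
  pos  games  games_plus_4
0   C      9            13
1   D     35            39
2   F     22            26
3   M      8            12
Hence 12.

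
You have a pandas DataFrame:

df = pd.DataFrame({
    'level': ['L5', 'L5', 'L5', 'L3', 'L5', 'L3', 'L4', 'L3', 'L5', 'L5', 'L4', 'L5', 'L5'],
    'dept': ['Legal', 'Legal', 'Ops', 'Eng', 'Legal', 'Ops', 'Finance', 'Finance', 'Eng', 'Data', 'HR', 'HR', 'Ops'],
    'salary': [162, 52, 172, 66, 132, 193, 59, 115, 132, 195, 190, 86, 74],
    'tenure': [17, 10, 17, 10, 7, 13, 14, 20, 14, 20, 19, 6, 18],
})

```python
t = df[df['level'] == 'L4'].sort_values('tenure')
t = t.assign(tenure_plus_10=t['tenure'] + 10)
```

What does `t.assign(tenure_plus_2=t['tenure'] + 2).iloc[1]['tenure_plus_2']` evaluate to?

21

filter rows where level == 'L4':
   level     dept  salary  tenure
6     L4  Finance      59      14
10    L4       HR     190      19
sort by tenure:
   level     dept  salary  tenure
6     L4  Finance      59      14
10    L4       HR     190      19
add column tenure_plus_10 = t['tenure'] + 10:
   level     dept  salary  tenure  tenure_plus_10
6     L4  Finance      59      14              24
10    L4       HR     190      19              29
add column tenure_plus_2 = t['tenure'] + 2:
   level     dept  salary  tenure  tenure_plus_10  tenure_plus_2
6     L4  Finance      59      14              24             16
10    L4       HR     190      19              29             21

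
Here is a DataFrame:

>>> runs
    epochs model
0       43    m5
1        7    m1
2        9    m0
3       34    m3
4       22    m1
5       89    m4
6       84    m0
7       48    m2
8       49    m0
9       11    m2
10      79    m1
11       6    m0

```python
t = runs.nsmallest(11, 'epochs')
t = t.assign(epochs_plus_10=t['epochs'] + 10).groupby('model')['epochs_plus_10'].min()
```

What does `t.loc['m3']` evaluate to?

take 11 rows with smallest epochs:
    epochs model
11       6    m0
1        7    m1
2        9    m0
9       11    m2
4       22    m1
3       34    m3
0       43    m5
7       48    m2
8       49    m0
10      79    m1
6       84    m0
add column epochs_plus_10 = t['epochs'] + 10:
    epochs model  epochs_plus_10
11       6    m0              16
1        7    m1              17
2        9    m0              19
9       11    m2              21
4       22    m1              32
3       34    m3              44
0       43    m5              53
7       48    m2              58
8       49    m0              59
10      79    m1              89
6       84    m0              94
group by model, min of epochs_plus_10:
model
m0    16
m1    17
m2    21
m3    44
m5    53
Name: epochs_plus_10, dtype: int64
Taking the value at index 'm3' gives 44.

44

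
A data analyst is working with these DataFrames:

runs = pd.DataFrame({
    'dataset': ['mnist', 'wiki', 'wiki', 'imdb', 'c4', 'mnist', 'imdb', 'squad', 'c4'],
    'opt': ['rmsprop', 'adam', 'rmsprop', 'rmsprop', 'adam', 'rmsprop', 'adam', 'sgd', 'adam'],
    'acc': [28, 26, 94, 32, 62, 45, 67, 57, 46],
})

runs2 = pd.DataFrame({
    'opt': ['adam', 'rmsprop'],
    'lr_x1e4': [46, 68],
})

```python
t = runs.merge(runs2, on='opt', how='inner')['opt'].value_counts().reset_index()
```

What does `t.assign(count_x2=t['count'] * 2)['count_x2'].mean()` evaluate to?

merge on 'opt' (how='inner') → 8 rows:
  dataset      opt  acc  lr_x1e4
0   mnist  rmsprop   28       68
1    wiki     adam   26       46
2    wiki  rmsprop   94       68
3    imdb  rmsprop   32       68
4      c4     adam   62       46
5   mnist  rmsprop   45       68
6    imdb     adam   67       46
7      c4     adam   46       46
value_counts of opt:
opt
rmsprop    4
adam       4
Name: count, dtype: int64
reset_index():
       opt  count
0  rmsprop      4
1     adam      4
add column count_x2 = t['count'] * 2:
       opt  count  count_x2
0  rmsprop      4         8
1     adam      4         8

8.0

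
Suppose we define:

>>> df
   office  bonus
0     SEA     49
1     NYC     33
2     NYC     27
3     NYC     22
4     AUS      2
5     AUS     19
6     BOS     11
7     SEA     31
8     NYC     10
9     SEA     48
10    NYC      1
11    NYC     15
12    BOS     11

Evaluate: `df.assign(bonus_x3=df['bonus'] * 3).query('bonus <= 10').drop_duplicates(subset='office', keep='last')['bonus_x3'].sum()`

9

add column bonus_x3 = df['bonus'] * 3:
   office  bonus  bonus_x3
0     SEA     49       147
1     NYC     33        99
2     NYC     27        81
3     NYC     22        66
4     AUS      2         6
5     AUS     19        57
6     BOS     11        33
7     SEA     31        93
8     NYC     10        30
9     SEA     48       144
10    NYC      1         3
11    NYC     15        45
12    BOS     11        33
filter rows where bonus <= 10:
   office  bonus  bonus_x3
4     AUS      2         6
8     NYC     10        30
10    NYC      1         3
drop duplicate office (keep=last):
   office  bonus  bonus_x3
4     AUS      2         6
10    NYC      1         3
The sum of column 'bonus_x3' is 9.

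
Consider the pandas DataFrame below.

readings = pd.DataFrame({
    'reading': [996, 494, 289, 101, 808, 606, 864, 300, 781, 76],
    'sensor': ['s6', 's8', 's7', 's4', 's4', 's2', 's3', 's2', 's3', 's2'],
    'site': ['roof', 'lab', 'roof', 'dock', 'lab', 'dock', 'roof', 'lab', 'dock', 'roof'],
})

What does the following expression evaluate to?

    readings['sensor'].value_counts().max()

value_counts of sensor:
sensor
s2    3
s4    2
s3    2
s6    1
s8    1
s7    1
Name: count, dtype: int64
Taking the max of the resulting series gives 3.

3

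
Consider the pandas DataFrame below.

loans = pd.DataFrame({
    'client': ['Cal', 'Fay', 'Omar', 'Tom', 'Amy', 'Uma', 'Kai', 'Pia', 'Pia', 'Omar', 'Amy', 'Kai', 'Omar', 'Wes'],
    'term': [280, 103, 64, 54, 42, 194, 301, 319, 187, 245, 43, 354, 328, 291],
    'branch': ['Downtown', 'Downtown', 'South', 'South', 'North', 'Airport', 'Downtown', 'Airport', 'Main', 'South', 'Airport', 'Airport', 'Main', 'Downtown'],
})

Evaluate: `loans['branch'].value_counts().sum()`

value_counts of branch:
branch
Downtown    4
Airport     4
South       3
Main        2
North       1
Name: count, dtype: int64
Reading off the sum of the resulting series, we get 14.

14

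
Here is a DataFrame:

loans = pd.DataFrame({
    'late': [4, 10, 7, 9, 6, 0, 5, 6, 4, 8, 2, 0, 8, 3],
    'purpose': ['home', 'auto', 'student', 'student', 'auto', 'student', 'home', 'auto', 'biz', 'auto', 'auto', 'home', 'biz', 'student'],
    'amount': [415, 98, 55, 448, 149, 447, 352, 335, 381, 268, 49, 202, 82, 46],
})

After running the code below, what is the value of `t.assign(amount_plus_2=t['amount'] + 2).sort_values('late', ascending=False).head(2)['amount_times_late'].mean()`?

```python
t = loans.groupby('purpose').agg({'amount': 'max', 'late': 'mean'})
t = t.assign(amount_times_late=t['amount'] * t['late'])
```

2215.0

group by purpose: max(amount), mean(late):
         amount  late
purpose              
auto        335  6.40
biz         381  6.00
home        415  3.00
student     448  4.75
add column amount_times_late = t['amount'] * t['late']:
         amount  late  amount_times_late
purpose                                 
auto        335  6.40             2144.0
biz         381  6.00             2286.0
home        415  3.00             1245.0
student     448  4.75             2128.0
add column amount_plus_2 = t['amount'] + 2:
         amount  late  amount_times_late  amount_plus_2
purpose                                                
auto        335  6.40             2144.0            337
biz         381  6.00             2286.0            383
home        415  3.00             1245.0            417
student     448  4.75             2128.0            450
sort by late descending:
         amount  late  amount_times_late  amount_plus_2
purpose                                                
auto        335  6.40             2144.0            337
biz         381  6.00             2286.0            383
student     448  4.75             2128.0            450
home        415  3.00             1245.0            417
take first 2 rows:
         amount  late  amount_times_late  amount_plus_2
purpose                                                
auto        335   6.4             2144.0            337
biz         381   6.0             2286.0            383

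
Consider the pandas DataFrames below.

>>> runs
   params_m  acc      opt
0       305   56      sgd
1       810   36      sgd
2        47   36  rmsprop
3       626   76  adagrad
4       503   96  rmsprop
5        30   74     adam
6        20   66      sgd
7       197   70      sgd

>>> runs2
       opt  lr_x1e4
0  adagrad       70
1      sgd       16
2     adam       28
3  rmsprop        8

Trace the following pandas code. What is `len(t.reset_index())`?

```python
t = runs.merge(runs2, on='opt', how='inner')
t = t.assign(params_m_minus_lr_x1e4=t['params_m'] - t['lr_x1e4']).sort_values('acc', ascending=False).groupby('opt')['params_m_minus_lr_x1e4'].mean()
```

merge on 'opt' (how='inner') → 8 rows:
   params_m  acc      opt  lr_x1e4
0       305   56      sgd       16
1       810   36      sgd       16
2        47   36  rmsprop        8
3       626   76  adagrad       70
4       503   96  rmsprop        8
5        30   74     adam       28
6        20   66      sgd       16
7       197   70      sgd       16
add column params_m_minus_lr_x1e4 = t['params_m'] - t['lr_x1e4']:
   params_m  acc      opt  lr_x1e4  params_m_minus_lr_x1e4
0       305   56      sgd       16                     289
1       810   36      sgd       16                     794
2        47   36  rmsprop        8                      39
3       626   76  adagrad       70                     556
4       503   96  rmsprop        8                     495
5        30   74     adam       28                       2
6        20   66      sgd       16                       4
7       197   70      sgd       16                     181
sort by acc descending:
   params_m  acc      opt  lr_x1e4  params_m_minus_lr_x1e4
4       503   96  rmsprop        8                     495
3       626   76  adagrad       70                     556
5        30   74     adam       28                       2
7       197   70      sgd       16                     181
6        20   66      sgd       16                       4
0       305   56      sgd       16                     289
1       810   36      sgd       16                     794
2        47   36  rmsprop        8                      39
group by opt, mean of params_m_minus_lr_x1e4:
opt
adagrad    556.0
adam         2.0
rmsprop    267.0
sgd        317.0
Name: params_m_minus_lr_x1e4, dtype: float64
reset_index():
       opt  params_m_minus_lr_x1e4
0  adagrad                   556.0
1     adam                     2.0
2  rmsprop                   267.0
3      sgd                   317.0

4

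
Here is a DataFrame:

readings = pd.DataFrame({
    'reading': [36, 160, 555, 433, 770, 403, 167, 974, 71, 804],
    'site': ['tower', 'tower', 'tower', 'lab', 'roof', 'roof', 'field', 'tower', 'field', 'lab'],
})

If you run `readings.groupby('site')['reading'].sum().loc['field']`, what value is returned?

238

group by site, sum of reading:
site
field     238
lab      1237
roof     1173
tower    1725
Name: reading, dtype: int64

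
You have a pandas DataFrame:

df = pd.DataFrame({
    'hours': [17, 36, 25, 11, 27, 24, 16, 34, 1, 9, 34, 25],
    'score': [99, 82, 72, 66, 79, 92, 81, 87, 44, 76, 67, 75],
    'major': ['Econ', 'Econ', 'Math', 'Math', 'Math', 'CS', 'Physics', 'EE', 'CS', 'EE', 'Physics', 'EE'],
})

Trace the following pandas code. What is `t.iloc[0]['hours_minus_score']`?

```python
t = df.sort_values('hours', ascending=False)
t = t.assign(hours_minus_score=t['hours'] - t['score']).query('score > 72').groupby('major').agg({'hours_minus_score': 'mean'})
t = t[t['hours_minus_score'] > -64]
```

-56.6666666667

sort by hours descending:
    hours  score    major
1      36     82     Econ
7      34     87       EE
10     34     67  Physics
4      27     79     Math
2      25     72     Math
11     25     75       EE
5      24     92       CS
0      17     99     Econ
6      16     81  Physics
3      11     66     Math
9       9     76       EE
8       1     44       CS
add column hours_minus_score = t['hours'] - t['score']:
    hours  score    major  hours_minus_score
1      36     82     Econ                -46
7      34     87       EE                -53
10     34     67  Physics                -33
4      27     79     Math                -52
2      25     72     Math                -47
11     25     75       EE                -50
5      24     92       CS                -68
0      17     99     Econ                -82
6      16     81  Physics                -65
3      11     66     Math                -55
9       9     76       EE                -67
8       1     44       CS                -43
filter rows where score > 72:
    hours  score    major  hours_minus_score
1      36     82     Econ                -46
7      34     87       EE                -53
4      27     79     Math                -52
11     25     75       EE                -50
5      24     92       CS                -68
0      17     99     Econ                -82
6      16     81  Physics                -65
9       9     76       EE                -67
group by major, mean of hours_minus_score:
         hours_minus_score
major                     
CS              -68.000000
EE              -56.666667
Econ            -64.000000
Math            -52.000000
Physics         -65.000000
filter rows where hours_minus_score > -64:
       hours_minus_score
major                   
EE            -56.666667
Math          -52.000000
Then the value at position 0, column 'hours_minus_score': -56.6666666667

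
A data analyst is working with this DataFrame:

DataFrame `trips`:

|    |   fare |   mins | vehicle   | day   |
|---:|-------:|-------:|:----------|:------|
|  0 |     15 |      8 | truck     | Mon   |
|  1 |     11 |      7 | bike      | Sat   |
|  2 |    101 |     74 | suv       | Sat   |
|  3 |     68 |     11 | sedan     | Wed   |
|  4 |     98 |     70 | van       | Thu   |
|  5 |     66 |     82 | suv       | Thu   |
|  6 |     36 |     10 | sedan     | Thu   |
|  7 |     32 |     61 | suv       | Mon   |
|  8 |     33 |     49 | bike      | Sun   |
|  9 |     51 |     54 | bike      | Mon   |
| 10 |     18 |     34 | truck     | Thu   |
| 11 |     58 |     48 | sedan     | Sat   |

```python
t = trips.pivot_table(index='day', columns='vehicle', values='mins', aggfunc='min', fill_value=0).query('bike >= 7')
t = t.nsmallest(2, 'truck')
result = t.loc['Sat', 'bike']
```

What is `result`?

pivot: rows=day, cols=vehicle, min(mins):
vehicle  bike  sedan  suv  truck  van
day                                  
Mon        54      0   61      8    0
Sat         7     48   74      0    0
Sun        49      0    0      0    0
Thu         0     10   82     34   70
Wed         0     11    0      0    0
filter rows where bike >= 7:
vehicle  bike  sedan  suv  truck  van
day                                  
Mon        54      0   61      8    0
Sat         7     48   74      0    0
Sun        49      0    0      0    0
take 2 rows with smallest truck:
vehicle  bike  sedan  suv  truck  van
day                                  
Sat         7     48   74      0    0
Sun        49      0    0      0    0

7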